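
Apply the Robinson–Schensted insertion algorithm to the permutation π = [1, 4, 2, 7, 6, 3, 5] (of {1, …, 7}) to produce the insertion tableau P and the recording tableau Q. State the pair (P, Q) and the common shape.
P = [1, 2, 3, 5] / [4, 6] / [7];  Q = [1, 2, 4, 7] / [3, 5] / [6];  common shape = (4, 2, 1)

Row-insert the values π_1, π_2, … into P one at a time, bumping the leftmost entry strictly greater than the inserted value down to the next row. The recording tableau Q records, in position (i, j), the step at which that cell was added to P.
  Insert 1 (step 1): P = [1];  Q = [1]
  Insert 4 (step 2): P = [1, 4];  Q = [1, 2]
  Insert 2 (step 3): P = [1, 2] / [4];  Q = [1, 2] / [3]
  Insert 7 (step 4): P = [1, 2, 7] / [4];  Q = [1, 2, 4] / [3]
  Insert 6 (step 5): P = [1, 2, 6] / [4, 7];  Q = [1, 2, 4] / [3, 5]
  Insert 3 (step 6): P = [1, 2, 3] / [4, 6] / [7];  Q = [1, 2, 4] / [3, 5] / [6]
  Insert 5 (step 7): P = [1, 2, 3, 5] / [4, 6] / [7];  Q = [1, 2, 4, 7] / [3, 5] / [6]
Final shape: (4, 2, 1).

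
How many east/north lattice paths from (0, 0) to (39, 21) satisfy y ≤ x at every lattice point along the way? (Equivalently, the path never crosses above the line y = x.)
Number of paths = 3792621219538305

By the reflection principle (André's argument), the number of monotone paths to (39, 21) with n ≤ m that never go above y = x is C(60, 39) − C(60, 40) = 7984465725343800 − 4191844505805495 = 3792621219538305.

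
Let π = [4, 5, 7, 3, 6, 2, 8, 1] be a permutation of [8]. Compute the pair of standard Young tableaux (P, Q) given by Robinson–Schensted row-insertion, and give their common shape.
P = [1, 5, 6, 8] / [2, 7] / [3] / [4];  Q = [1, 2, 3, 7] / [4, 5] / [6] / [8];  common shape = (4, 2, 1, 1)

Row-insert the values π_1, π_2, … into P one at a time, bumping the leftmost entry strictly greater than the inserted value down to the next row. The recording tableau Q records, in position (i, j), the step at which that cell was added to P.
  Insert 4 (step 1): P = [4];  Q = [1]
  Insert 5 (step 2): P = [4, 5];  Q = [1, 2]
  Insert 7 (step 3): P = [4, 5, 7];  Q = [1, 2, 3]
  Insert 3 (step 4): P = [3, 5, 7] / [4];  Q = [1, 2, 3] / [4]
  Insert 6 (step 5): P = [3, 5, 6] / [4, 7];  Q = [1, 2, 3] / [4, 5]
  Insert 2 (step 6): P = [2, 5, 6] / [3, 7] / [4];  Q = [1, 2, 3] / [4, 5] / [6]
  Insert 8 (step 7): P = [2, 5, 6, 8] / [3, 7] / [4];  Q = [1, 2, 3, 7] / [4, 5] / [6]
  Insert 1 (step 8): P = [1, 5, 6, 8] / [2, 7] / [3] / [4];  Q = [1, 2, 3, 7] / [4, 5] / [6] / [8]
Final shape: (4, 2, 1, 1).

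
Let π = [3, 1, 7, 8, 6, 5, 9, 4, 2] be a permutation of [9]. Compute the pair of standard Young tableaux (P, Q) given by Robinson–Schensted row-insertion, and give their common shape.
P = [1, 2, 8, 9] / [3, 4] / [5] / [6] / [7];  Q = [1, 3, 4, 7] / [2, 5] / [6] / [8] / [9];  common shape = (4, 2, 1, 1, 1)

Row-insert the values π_1, π_2, … into P one at a time, bumping the leftmost entry strictly greater than the inserted value down to the next row. The recording tableau Q records, in position (i, j), the step at which that cell was added to P.
  Insert 3 (step 1): P = [3];  Q = [1]
  Insert 1 (step 2): P = [1] / [3];  Q = [1] / [2]
  Insert 7 (step 3): P = [1, 7] / [3];  Q = [1, 3] / [2]
  Insert 8 (step 4): P = [1, 7, 8] / [3];  Q = [1, 3, 4] / [2]
  Insert 6 (step 5): P = [1, 6, 8] / [3, 7];  Q = [1, 3, 4] / [2, 5]
  Insert 5 (step 6): P = [1, 5, 8] / [3, 6] / [7];  Q = [1, 3, 4] / [2, 5] / [6]
  Insert 9 (step 7): P = [1, 5, 8, 9] / [3, 6] / [7];  Q = [1, 3, 4, 7] / [2, 5] / [6]
  Insert 4 (step 8): P = [1, 4, 8, 9] / [3, 5] / [6] / [7];  Q = [1, 3, 4, 7] / [2, 5] / [6] / [8]
  Insert 2 (step 9): P = [1, 2, 8, 9] / [3, 4] / [5] / [6] / [7];  Q = [1, 3, 4, 7] / [2, 5] / [6] / [8] / [9]
Final shape: (4, 2, 1, 1, 1).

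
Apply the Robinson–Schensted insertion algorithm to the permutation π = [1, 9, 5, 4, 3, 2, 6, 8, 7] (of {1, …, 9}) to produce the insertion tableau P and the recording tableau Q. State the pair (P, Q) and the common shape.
P = [1, 2, 6, 7] / [3, 8] / [4] / [5] / [9];  Q = [1, 2, 7, 8] / [3, 9] / [4] / [5] / [6];  common shape = (4, 2, 1, 1, 1)

Row-insert the values π_1, π_2, … into P one at a time, bumping the leftmost entry strictly greater than the inserted value down to the next row. The recording tableau Q records, in position (i, j), the step at which that cell was added to P.
  Insert 1 (step 1): P = [1];  Q = [1]
  Insert 9 (step 2): P = [1, 9];  Q = [1, 2]
  Insert 5 (step 3): P = [1, 5] / [9];  Q = [1, 2] / [3]
  Insert 4 (step 4): P = [1, 4] / [5] / [9];  Q = [1, 2] / [3] / [4]
  Insert 3 (step 5): P = [1, 3] / [4] / [5] / [9];  Q = [1, 2] / [3] / [4] / [5]
  Insert 2 (step 6): P = [1, 2] / [3] / [4] / [5] / [9];  Q = [1, 2] / [3] / [4] / [5] / [6]
  Insert 6 (step 7): P = [1, 2, 6] / [3] / [4] / [5] / [9];  Q = [1, 2, 7] / [3] / [4] / [5] / [6]
  Insert 8 (step 8): P = [1, 2, 6, 8] / [3] / [4] / [5] / [9];  Q = [1, 2, 7, 8] / [3] / [4] / [5] / [6]
  Insert 7 (step 9): P = [1, 2, 6, 7] / [3, 8] / [4] / [5] / [9];  Q = [1, 2, 7, 8] / [3, 9] / [4] / [5] / [6]
Final shape: (4, 2, 1, 1, 1).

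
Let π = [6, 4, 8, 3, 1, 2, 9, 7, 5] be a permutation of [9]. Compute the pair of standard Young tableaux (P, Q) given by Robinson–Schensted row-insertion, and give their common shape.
P = [1, 2, 5] / [3, 7, 9] / [4, 8] / [6];  Q = [1, 3, 7] / [2, 6, 8] / [4, 9] / [5];  common shape = (3, 3, 2, 1)

Row-insert the values π_1, π_2, … into P one at a time, bumping the leftmost entry strictly greater than the inserted value down to the next row. The recording tableau Q records, in position (i, j), the step at which that cell was added to P.
  Insert 6 (step 1): P = [6];  Q = [1]
  Insert 4 (step 2): P = [4] / [6];  Q = [1] / [2]
  Insert 8 (step 3): P = [4, 8] / [6];  Q = [1, 3] / [2]
  Insert 3 (step 4): P = [3, 8] / [4] / [6];  Q = [1, 3] / [2] / [4]
  Insert 1 (step 5): P = [1, 8] / [3] / [4] / [6];  Q = [1, 3] / [2] / [4] / [5]
  Insert 2 (step 6): P = [1, 2] / [3, 8] / [4] / [6];  Q = [1, 3] / [2, 6] / [4] / [5]
  Insert 9 (step 7): P = [1, 2, 9] / [3, 8] / [4] / [6];  Q = [1, 3, 7] / [2, 6] / [4] / [5]
  Insert 7 (step 8): P = [1, 2, 7] / [3, 8, 9] / [4] / [6];  Q = [1, 3, 7] / [2, 6, 8] / [4] / [5]
  Insert 5 (step 9): P = [1, 2, 5] / [3, 7, 9] / [4, 8] / [6];  Q = [1, 3, 7] / [2, 6, 8] / [4, 9] / [5]
Final shape: (3, 3, 2, 1).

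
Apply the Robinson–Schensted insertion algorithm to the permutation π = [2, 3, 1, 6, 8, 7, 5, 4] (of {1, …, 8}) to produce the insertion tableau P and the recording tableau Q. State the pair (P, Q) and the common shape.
P = [1, 3, 4, 7] / [2, 5] / [6] / [8];  Q = [1, 2, 4, 5] / [3, 6] / [7] / [8];  common shape = (4, 2, 1, 1)

Row-insert the values π_1, π_2, … into P one at a time, bumping the leftmost entry strictly greater than the inserted value down to the next row. The recording tableau Q records, in position (i, j), the step at which that cell was added to P.
  Insert 2 (step 1): P = [2];  Q = [1]
  Insert 3 (step 2): P = [2, 3];  Q = [1, 2]
  Insert 1 (step 3): P = [1, 3] / [2];  Q = [1, 2] / [3]
  Insert 6 (step 4): P = [1, 3, 6] / [2];  Q = [1, 2, 4] / [3]
  Insert 8 (step 5): P = [1, 3, 6, 8] / [2];  Q = [1, 2, 4, 5] / [3]
  Insert 7 (step 6): P = [1, 3, 6, 7] / [2, 8];  Q = [1, 2, 4, 5] / [3, 6]
  Insert 5 (step 7): P = [1, 3, 5, 7] / [2, 6] / [8];  Q = [1, 2, 4, 5] / [3, 6] / [7]
  Insert 4 (step 8): P = [1, 3, 4, 7] / [2, 5] / [6] / [8];  Q = [1, 2, 4, 5] / [3, 6] / [7] / [8]
Final shape: (4, 2, 1, 1).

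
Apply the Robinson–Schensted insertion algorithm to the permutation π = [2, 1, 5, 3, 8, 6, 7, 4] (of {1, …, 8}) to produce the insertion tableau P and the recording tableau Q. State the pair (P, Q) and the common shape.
P = [1, 3, 4, 7] / [2, 5, 6] / [8];  Q = [1, 3, 5, 7] / [2, 4, 6] / [8];  common shape = (4, 3, 1)

Row-insert the values π_1, π_2, … into P one at a time, bumping the leftmost entry strictly greater than the inserted value down to the next row. The recording tableau Q records, in position (i, j), the step at which that cell was added to P.
  Insert 2 (step 1): P = [2];  Q = [1]
  Insert 1 (step 2): P = [1] / [2];  Q = [1] / [2]
  Insert 5 (step 3): P = [1, 5] / [2];  Q = [1, 3] / [2]
  Insert 3 (step 4): P = [1, 3] / [2, 5];  Q = [1, 3] / [2, 4]
  Insert 8 (step 5): P = [1, 3, 8] / [2, 5];  Q = [1, 3, 5] / [2, 4]
  Insert 6 (step 6): P = [1, 3, 6] / [2, 5, 8];  Q = [1, 3, 5] / [2, 4, 6]
  Insert 7 (step 7): P = [1, 3, 6, 7] / [2, 5, 8];  Q = [1, 3, 5, 7] / [2, 4, 6]
  Insert 4 (step 8): P = [1, 3, 4, 7] / [2, 5, 6] / [8];  Q = [1, 3, 5, 7] / [2, 4, 6] / [8]
Final shape: (4, 3, 1).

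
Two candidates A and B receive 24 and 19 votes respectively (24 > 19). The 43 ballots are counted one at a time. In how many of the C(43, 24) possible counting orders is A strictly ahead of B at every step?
Strict-lead orderings = 93078189750

Total orderings of the 43 votes with 24 for A: C(43, 24) = 800472431850. By the Bertrand ballot formula (Cycle Lemma / reflection principle), the number of orderings in which A is strictly ahead of B throughout is (p − q)/(p + q) · C(p + q, p) = (24 − 19)/(24 + 19) · 800472431850 = 93078189750.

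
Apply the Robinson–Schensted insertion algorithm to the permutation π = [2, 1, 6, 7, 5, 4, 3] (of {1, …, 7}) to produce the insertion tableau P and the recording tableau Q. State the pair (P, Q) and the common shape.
P = [1, 3, 7] / [2, 4] / [5] / [6];  Q = [1, 3, 4] / [2, 5] / [6] / [7];  common shape = (3, 2, 1, 1)

Row-insert the values π_1, π_2, … into P one at a time, bumping the leftmost entry strictly greater than the inserted value down to the next row. The recording tableau Q records, in position (i, j), the step at which that cell was added to P.
  Insert 2 (step 1): P = [2];  Q = [1]
  Insert 1 (step 2): P = [1] / [2];  Q = [1] / [2]
  Insert 6 (step 3): P = [1, 6] / [2];  Q = [1, 3] / [2]
  Insert 7 (step 4): P = [1, 6, 7] / [2];  Q = [1, 3, 4] / [2]
  Insert 5 (step 5): P = [1, 5, 7] / [2, 6];  Q = [1, 3, 4] / [2, 5]
  Insert 4 (step 6): P = [1, 4, 7] / [2, 5] / [6];  Q = [1, 3, 4] / [2, 5] / [6]
  Insert 3 (step 7): P = [1, 3, 7] / [2, 4] / [5] / [6];  Q = [1, 3, 4] / [2, 5] / [6] / [7]
Final shape: (3, 2, 1, 1).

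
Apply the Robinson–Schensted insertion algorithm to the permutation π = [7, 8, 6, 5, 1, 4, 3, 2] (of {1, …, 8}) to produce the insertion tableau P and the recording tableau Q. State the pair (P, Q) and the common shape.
P = [1, 2] / [3, 8] / [4] / [5] / [6] / [7];  Q = [1, 2] / [3, 6] / [4] / [5] / [7] / [8];  common shape = (2, 2, 1, 1, 1, 1)

Row-insert the values π_1, π_2, … into P one at a time, bumping the leftmost entry strictly greater than the inserted value down to the next row. The recording tableau Q records, in position (i, j), the step at which that cell was added to P.
  Insert 7 (step 1): P = [7];  Q = [1]
  Insert 8 (step 2): P = [7, 8];  Q = [1, 2]
  Insert 6 (step 3): P = [6, 8] / [7];  Q = [1, 2] / [3]
  Insert 5 (step 4): P = [5, 8] / [6] / [7];  Q = [1, 2] / [3] / [4]
  Insert 1 (step 5): P = [1, 8] / [5] / [6] / [7];  Q = [1, 2] / [3] / [4] / [5]
  Insert 4 (step 6): P = [1, 4] / [5, 8] / [6] / [7];  Q = [1, 2] / [3, 6] / [4] / [5]
  Insert 3 (step 7): P = [1, 3] / [4, 8] / [5] / [6] / [7];  Q = [1, 2] / [3, 6] / [4] / [5] / [7]
  Insert 2 (step 8): P = [1, 2] / [3, 8] / [4] / [5] / [6] / [7];  Q = [1, 2] / [3, 6] / [4] / [5] / [7] / [8]
Final shape: (2, 2, 1, 1, 1, 1).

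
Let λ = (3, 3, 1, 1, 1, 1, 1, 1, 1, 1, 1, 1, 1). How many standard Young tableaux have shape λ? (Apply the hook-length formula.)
# SYT of shape (3, 3, 1, 1, 1, 1, 1, 1, 1, 1, 1, 1, 1) = 3536

Hook-length formula: f^λ = n! / Π hook(c), product over all cells c of the Young diagram. For λ = (3, 3, 1, 1, 1, 1, 1, 1, 1, 1, 1, 1, 1), n = 17 boxes. Hook lengths by row (left-to-right, top-to-bottom): [15, 3, 2]; [14, 2, 1]; [11]; [10]; [9]; [8]; [7]; [6]; [5]; [4]; [3]; [2]; [1]. Product of hooks = 100590336000. So f^λ = 17! / 100590336000 = 355687428096000 / 100590336000 = 3536.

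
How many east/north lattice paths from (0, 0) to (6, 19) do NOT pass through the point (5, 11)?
Number of paths = 137788

Total paths from (0, 0) to (6, 19): C(25, 6) = 177100. Paths through (5, 11): (paths (0, 0) → (5, 11)) × (paths (5, 11) → (6, 19)) = C(16, 5) · C(9, 1) = 4368 · 9 = 39312. Avoidance count = 177100 − 39312 = 137788.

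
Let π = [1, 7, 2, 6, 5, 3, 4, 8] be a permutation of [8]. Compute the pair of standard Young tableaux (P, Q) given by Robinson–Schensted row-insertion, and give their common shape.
P = [1, 2, 3, 4, 8] / [5] / [6] / [7];  Q = [1, 2, 4, 7, 8] / [3] / [5] / [6];  common shape = (5, 1, 1, 1)

Row-insert the values π_1, π_2, … into P one at a time, bumping the leftmost entry strictly greater than the inserted value down to the next row. The recording tableau Q records, in position (i, j), the step at which that cell was added to P.
  Insert 1 (step 1): P = [1];  Q = [1]
  Insert 7 (step 2): P = [1, 7];  Q = [1, 2]
  Insert 2 (step 3): P = [1, 2] / [7];  Q = [1, 2] / [3]
  Insert 6 (step 4): P = [1, 2, 6] / [7];  Q = [1, 2, 4] / [3]
  Insert 5 (step 5): P = [1, 2, 5] / [6] / [7];  Q = [1, 2, 4] / [3] / [5]
  Insert 3 (step 6): P = [1, 2, 3] / [5] / [6] / [7];  Q = [1, 2, 4] / [3] / [5] / [6]
  Insert 4 (step 7): P = [1, 2, 3, 4] / [5] / [6] / [7];  Q = [1, 2, 4, 7] / [3] / [5] / [6]
  Insert 8 (step 8): P = [1, 2, 3, 4, 8] / [5] / [6] / [7];  Q = [1, 2, 4, 7, 8] / [3] / [5] / [6]
Final shape: (5, 1, 1, 1).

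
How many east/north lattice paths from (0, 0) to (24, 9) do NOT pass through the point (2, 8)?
Number of paths = 38566065

Total paths from (0, 0) to (24, 9): C(33, 24) = 38567100. Paths through (2, 8): (paths (0, 0) → (2, 8)) × (paths (2, 8) → (24, 9)) = C(10, 2) · C(23, 22) = 45 · 23 = 1035. Avoidance count = 38567100 − 1035 = 38566065.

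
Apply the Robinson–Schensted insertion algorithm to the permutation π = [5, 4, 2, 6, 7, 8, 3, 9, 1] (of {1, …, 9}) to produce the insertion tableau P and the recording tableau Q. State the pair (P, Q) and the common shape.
P = [1, 3, 7, 8, 9] / [2, 6] / [4] / [5];  Q = [1, 4, 5, 6, 8] / [2, 7] / [3] / [9];  common shape = (5, 2, 1, 1)

Row-insert the values π_1, π_2, … into P one at a time, bumping the leftmost entry strictly greater than the inserted value down to the next row. The recording tableau Q records, in position (i, j), the step at which that cell was added to P.
  Insert 5 (step 1): P = [5];  Q = [1]
  Insert 4 (step 2): P = [4] / [5];  Q = [1] / [2]
  Insert 2 (step 3): P = [2] / [4] / [5];  Q = [1] / [2] / [3]
  Insert 6 (step 4): P = [2, 6] / [4] / [5];  Q = [1, 4] / [2] / [3]
  Insert 7 (step 5): P = [2, 6, 7] / [4] / [5];  Q = [1, 4, 5] / [2] / [3]
  Insert 8 (step 6): P = [2, 6, 7, 8] / [4] / [5];  Q = [1, 4, 5, 6] / [2] / [3]
  Insert 3 (step 7): P = [2, 3, 7, 8] / [4, 6] / [5];  Q = [1, 4, 5, 6] / [2, 7] / [3]
  Insert 9 (step 8): P = [2, 3, 7, 8, 9] / [4, 6] / [5];  Q = [1, 4, 5, 6, 8] / [2, 7] / [3]
  Insert 1 (step 9): P = [1, 3, 7, 8, 9] / [2, 6] / [4] / [5];  Q = [1, 4, 5, 6, 8] / [2, 7] / [3] / [9]
Final shape: (5, 2, 1, 1).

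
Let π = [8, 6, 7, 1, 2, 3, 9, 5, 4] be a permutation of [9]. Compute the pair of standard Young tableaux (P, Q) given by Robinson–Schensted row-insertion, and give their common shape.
P = [1, 2, 3, 4] / [5, 7, 9] / [6] / [8];  Q = [1, 3, 6, 7] / [2, 5, 8] / [4] / [9];  common shape = (4, 3, 1, 1)

Row-insert the values π_1, π_2, … into P one at a time, bumping the leftmost entry strictly greater than the inserted value down to the next row. The recording tableau Q records, in position (i, j), the step at which that cell was added to P.
  Insert 8 (step 1): P = [8];  Q = [1]
  Insert 6 (step 2): P = [6] / [8];  Q = [1] / [2]
  Insert 7 (step 3): P = [6, 7] / [8];  Q = [1, 3] / [2]
  Insert 1 (step 4): P = [1, 7] / [6] / [8];  Q = [1, 3] / [2] / [4]
  Insert 2 (step 5): P = [1, 2] / [6, 7] / [8];  Q = [1, 3] / [2, 5] / [4]
  Insert 3 (step 6): P = [1, 2, 3] / [6, 7] / [8];  Q = [1, 3, 6] / [2, 5] / [4]
  Insert 9 (step 7): P = [1, 2, 3, 9] / [6, 7] / [8];  Q = [1, 3, 6, 7] / [2, 5] / [4]
  Insert 5 (step 8): P = [1, 2, 3, 5] / [6, 7, 9] / [8];  Q = [1, 3, 6, 7] / [2, 5, 8] / [4]
  Insert 4 (step 9): P = [1, 2, 3, 4] / [5, 7, 9] / [6] / [8];  Q = [1, 3, 6, 7] / [2, 5, 8] / [4] / [9]
Final shape: (4, 3, 1, 1).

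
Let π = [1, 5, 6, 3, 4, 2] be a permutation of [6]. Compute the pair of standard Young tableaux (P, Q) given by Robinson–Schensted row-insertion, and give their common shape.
P = [1, 2, 4] / [3, 6] / [5];  Q = [1, 2, 3] / [4, 5] / [6];  common shape = (3, 2, 1)

Row-insert the values π_1, π_2, … into P one at a time, bumping the leftmost entry strictly greater than the inserted value down to the next row. The recording tableau Q records, in position (i, j), the step at which that cell was added to P.
  Insert 1 (step 1): P = [1];  Q = [1]
  Insert 5 (step 2): P = [1, 5];  Q = [1, 2]
  Insert 6 (step 3): P = [1, 5, 6];  Q = [1, 2, 3]
  Insert 3 (step 4): P = [1, 3, 6] / [5];  Q = [1, 2, 3] / [4]
  Insert 4 (step 5): P = [1, 3, 4] / [5, 6];  Q = [1, 2, 3] / [4, 5]
  Insert 2 (step 6): P = [1, 2, 4] / [3, 6] / [5];  Q = [1, 2, 3] / [4, 5] / [6]
Final shape: (3, 2, 1).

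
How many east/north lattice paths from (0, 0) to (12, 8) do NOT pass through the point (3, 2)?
Number of paths = 75920

Total paths from (0, 0) to (12, 8): C(20, 12) = 125970. Paths through (3, 2): (paths (0, 0) → (3, 2)) × (paths (3, 2) → (12, 8)) = C(5, 3) · C(15, 9) = 10 · 5005 = 50050. Avoidance count = 125970 − 50050 = 75920.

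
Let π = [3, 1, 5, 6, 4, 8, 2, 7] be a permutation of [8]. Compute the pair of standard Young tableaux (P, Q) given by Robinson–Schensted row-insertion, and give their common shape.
P = [1, 2, 6, 7] / [3, 4, 8] / [5];  Q = [1, 3, 4, 6] / [2, 5, 8] / [7];  common shape = (4, 3, 1)

Row-insert the values π_1, π_2, … into P one at a time, bumping the leftmost entry strictly greater than the inserted value down to the next row. The recording tableau Q records, in position (i, j), the step at which that cell was added to P.
  Insert 3 (step 1): P = [3];  Q = [1]
  Insert 1 (step 2): P = [1] / [3];  Q = [1] / [2]
  Insert 5 (step 3): P = [1, 5] / [3];  Q = [1, 3] / [2]
  Insert 6 (step 4): P = [1, 5, 6] / [3];  Q = [1, 3, 4] / [2]
  Insert 4 (step 5): P = [1, 4, 6] / [3, 5];  Q = [1, 3, 4] / [2, 5]
  Insert 8 (step 6): P = [1, 4, 6, 8] / [3, 5];  Q = [1, 3, 4, 6] / [2, 5]
  Insert 2 (step 7): P = [1, 2, 6, 8] / [3, 4] / [5];  Q = [1, 3, 4, 6] / [2, 5] / [7]
  Insert 7 (step 8): P = [1, 2, 6, 7] / [3, 4, 8] / [5];  Q = [1, 3, 4, 6] / [2, 5, 8] / [7]
Final shape: (4, 3, 1).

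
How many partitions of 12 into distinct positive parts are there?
q(12) = 15

List partitions of 12 into distinct parts: 12, 11+1, 10+2, 9+3, 9+2+1, 8+4, 8+3+1, 7+5, 7+4+1, 7+3+2, 6+5+1, 6+4+2, 6+3+2+1, 5+4+3, 5+4+2+1. There are q(12) = 15. (Euler: this equals the number of odd-part partitions of 12.)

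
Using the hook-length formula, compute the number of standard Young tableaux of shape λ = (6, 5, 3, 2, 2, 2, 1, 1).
# SYT of shape (6, 5, 3, 2, 2, 2, 1, 1) = 2961389970

Hook-length formula: f^λ = n! / Π hook(c), product over all cells c of the Young diagram. For λ = (6, 5, 3, 2, 2, 2, 1, 1), n = 22 boxes. Hook lengths by row (left-to-right, top-to-bottom): [13, 10, 6, 4, 3, 1]; [11, 8, 4, 2, 1]; [8, 5, 1]; [6, 3]; [5, 2]; [4, 1]; [2]; [1]. Product of hooks = 379551744000. So f^λ = 22! / 379551744000 = 1124000727777607680000 / 379551744000 = 2961389970.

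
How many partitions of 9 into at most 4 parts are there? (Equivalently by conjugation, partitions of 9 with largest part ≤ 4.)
p(9, parts ≤ 4) = 18

Partitions of 9 with all parts ≤ 4: 4+4+1, 4+3+2, 4+3+1+1, 4+2+2+1, 4+2+1+1+1, 4+1+1+1+1+1, 3+3+3, 3+3+2+1, 3+3+1+1+1, 3+2+2+2, 3+2+2+1+1, 3+2+1+1+1+1, 3+1+1+1+1+1+1, 2+2+2+2+1, 2+2+2+1+1+1, 2+2+1+1+1+1+1, 2+1+1+1+1+1+1+1, 1+1+1+1+1+1+1+1+1. Count = 18.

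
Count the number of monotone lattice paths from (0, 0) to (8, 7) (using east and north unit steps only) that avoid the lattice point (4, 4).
Number of paths = 3985

Total paths from (0, 0) to (8, 7): C(15, 8) = 6435. Paths through (4, 4): (paths (0, 0) → (4, 4)) × (paths (4, 4) → (8, 7)) = C(8, 4) · C(7, 4) = 70 · 35 = 2450. Avoidance count = 6435 − 2450 = 3985.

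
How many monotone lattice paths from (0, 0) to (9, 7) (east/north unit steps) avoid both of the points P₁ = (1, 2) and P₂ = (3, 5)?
Number of paths = 6851

Inclusion–exclusion. Total paths: C(16, 9) = 11440. Through P₁: C(3, 1)·C(13, 8) = 3861. Through P₂: C(8, 3)·C(8, 6) = 1568. Since P₁ is strictly southwest of P₂, a monotone path through both must visit P₁ then P₂; paths through both = C(3, 1)·C(5, 2)·C(8, 6) = 840. Avoid both = 11440 − 3861 − 1568 + 840 = 6851.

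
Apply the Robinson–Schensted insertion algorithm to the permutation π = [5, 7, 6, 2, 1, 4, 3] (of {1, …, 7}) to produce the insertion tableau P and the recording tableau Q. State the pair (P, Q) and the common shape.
P = [1, 3] / [2, 4] / [5, 6] / [7];  Q = [1, 2] / [3, 6] / [4, 7] / [5];  common shape = (2, 2, 2, 1)

Row-insert the values π_1, π_2, … into P one at a time, bumping the leftmost entry strictly greater than the inserted value down to the next row. The recording tableau Q records, in position (i, j), the step at which that cell was added to P.
  Insert 5 (step 1): P = [5];  Q = [1]
  Insert 7 (step 2): P = [5, 7];  Q = [1, 2]
  Insert 6 (step 3): P = [5, 6] / [7];  Q = [1, 2] / [3]
  Insert 2 (step 4): P = [2, 6] / [5] / [7];  Q = [1, 2] / [3] / [4]
  Insert 1 (step 5): P = [1, 6] / [2] / [5] / [7];  Q = [1, 2] / [3] / [4] / [5]
  Insert 4 (step 6): P = [1, 4] / [2, 6] / [5] / [7];  Q = [1, 2] / [3, 6] / [4] / [5]
  Insert 3 (step 7): P = [1, 3] / [2, 4] / [5, 6] / [7];  Q = [1, 2] / [3, 6] / [4, 7] / [5]
Final shape: (2, 2, 2, 1).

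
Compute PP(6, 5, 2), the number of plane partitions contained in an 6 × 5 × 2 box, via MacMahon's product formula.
PP(6, 5, 2) = 60984

Evaluate the triple product over i = 1..6, j = 1..5, k = 1..2. The factors are (2/1) · (3/2) · (3/2) · (4/3) · (4/3) · (5/4) · (5/4) · (6/5) · … (60 factors total). The numerators and denominators telescope so the product is an integer; carrying out the multiplication exactly gives PP(6, 5, 2) = 60984.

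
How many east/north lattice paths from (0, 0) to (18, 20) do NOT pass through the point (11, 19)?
Number of paths = 33140982210

Total paths from (0, 0) to (18, 20): C(38, 18) = 33578000610. Paths through (11, 19): (paths (0, 0) → (11, 19)) × (paths (11, 19) → (18, 20)) = C(30, 11) · C(8, 7) = 54627300 · 8 = 437018400. Avoidance count = 33578000610 − 437018400 = 33140982210.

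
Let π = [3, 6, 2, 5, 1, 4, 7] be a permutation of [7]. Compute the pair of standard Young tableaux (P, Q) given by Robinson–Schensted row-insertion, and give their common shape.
P = [1, 4, 7] / [2, 5] / [3, 6];  Q = [1, 2, 7] / [3, 4] / [5, 6];  common shape = (3, 2, 2)

Row-insert the values π_1, π_2, … into P one at a time, bumping the leftmost entry strictly greater than the inserted value down to the next row. The recording tableau Q records, in position (i, j), the step at which that cell was added to P.
  Insert 3 (step 1): P = [3];  Q = [1]
  Insert 6 (step 2): P = [3, 6];  Q = [1, 2]
  Insert 2 (step 3): P = [2, 6] / [3];  Q = [1, 2] / [3]
  Insert 5 (step 4): P = [2, 5] / [3, 6];  Q = [1, 2] / [3, 4]
  Insert 1 (step 5): P = [1, 5] / [2, 6] / [3];  Q = [1, 2] / [3, 4] / [5]
  Insert 4 (step 6): P = [1, 4] / [2, 5] / [3, 6];  Q = [1, 2] / [3, 4] / [5, 6]
  Insert 7 (step 7): P = [1, 4, 7] / [2, 5] / [3, 6];  Q = [1, 2, 7] / [3, 4] / [5, 6]
Final shape: (3, 2, 2).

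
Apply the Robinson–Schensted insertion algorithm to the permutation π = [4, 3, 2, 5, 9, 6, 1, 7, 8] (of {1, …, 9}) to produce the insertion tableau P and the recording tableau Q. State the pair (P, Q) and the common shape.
P = [1, 5, 6, 7, 8] / [2, 9] / [3] / [4];  Q = [1, 4, 5, 8, 9] / [2, 6] / [3] / [7];  common shape = (5, 2, 1, 1)

Row-insert the values π_1, π_2, … into P one at a time, bumping the leftmost entry strictly greater than the inserted value down to the next row. The recording tableau Q records, in position (i, j), the step at which that cell was added to P.
  Insert 4 (step 1): P = [4];  Q = [1]
  Insert 3 (step 2): P = [3] / [4];  Q = [1] / [2]
  Insert 2 (step 3): P = [2] / [3] / [4];  Q = [1] / [2] / [3]
  Insert 5 (step 4): P = [2, 5] / [3] / [4];  Q = [1, 4] / [2] / [3]
  Insert 9 (step 5): P = [2, 5, 9] / [3] / [4];  Q = [1, 4, 5] / [2] / [3]
  Insert 6 (step 6): P = [2, 5, 6] / [3, 9] / [4];  Q = [1, 4, 5] / [2, 6] / [3]
  Insert 1 (step 7): P = [1, 5, 6] / [2, 9] / [3] / [4];  Q = [1, 4, 5] / [2, 6] / [3] / [7]
  Insert 7 (step 8): P = [1, 5, 6, 7] / [2, 9] / [3] / [4];  Q = [1, 4, 5, 8] / [2, 6] / [3] / [7]
  Insert 8 (step 9): P = [1, 5, 6, 7, 8] / [2, 9] / [3] / [4];  Q = [1, 4, 5, 8, 9] / [2, 6] / [3] / [7]
Final shape: (5, 2, 1, 1).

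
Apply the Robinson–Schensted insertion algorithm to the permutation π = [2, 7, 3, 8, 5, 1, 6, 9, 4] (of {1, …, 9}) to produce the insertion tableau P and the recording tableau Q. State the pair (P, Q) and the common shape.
P = [1, 3, 4, 6, 9] / [2, 5] / [7, 8];  Q = [1, 2, 4, 7, 8] / [3, 5] / [6, 9];  common shape = (5, 2, 2)

Row-insert the values π_1, π_2, … into P one at a time, bumping the leftmost entry strictly greater than the inserted value down to the next row. The recording tableau Q records, in position (i, j), the step at which that cell was added to P.
  Insert 2 (step 1): P = [2];  Q = [1]
  Insert 7 (step 2): P = [2, 7];  Q = [1, 2]
  Insert 3 (step 3): P = [2, 3] / [7];  Q = [1, 2] / [3]
  Insert 8 (step 4): P = [2, 3, 8] / [7];  Q = [1, 2, 4] / [3]
  Insert 5 (step 5): P = [2, 3, 5] / [7, 8];  Q = [1, 2, 4] / [3, 5]
  Insert 1 (step 6): P = [1, 3, 5] / [2, 8] / [7];  Q = [1, 2, 4] / [3, 5] / [6]
  Insert 6 (step 7): P = [1, 3, 5, 6] / [2, 8] / [7];  Q = [1, 2, 4, 7] / [3, 5] / [6]
  Insert 9 (step 8): P = [1, 3, 5, 6, 9] / [2, 8] / [7];  Q = [1, 2, 4, 7, 8] / [3, 5] / [6]
  Insert 4 (step 9): P = [1, 3, 4, 6, 9] / [2, 5] / [7, 8];  Q = [1, 2, 4, 7, 8] / [3, 5] / [6, 9]
Final shape: (5, 2, 2).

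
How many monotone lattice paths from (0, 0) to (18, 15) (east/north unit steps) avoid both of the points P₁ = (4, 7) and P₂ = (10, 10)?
Number of paths = 729528888

Inclusion–exclusion. Total paths: C(33, 18) = 1037158320. Through P₁: C(11, 4)·C(22, 14) = 105524100. Through P₂: C(20, 10)·C(13, 8) = 237780972. Since P₁ is strictly southwest of P₂, a monotone path through both must visit P₁ then P₂; paths through both = C(11, 4)·C(9, 6)·C(13, 8) = 35675640. Avoid both = 1037158320 − 105524100 − 237780972 + 35675640 = 729528888.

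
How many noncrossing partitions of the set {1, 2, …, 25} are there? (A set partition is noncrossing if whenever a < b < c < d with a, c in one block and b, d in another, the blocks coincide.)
C_25 = 4861946401452

These noncrossing partitions are counted by the Catalan number C_n = (1/(n + 1)) · C(2n, n). For n = 25: C_25 = (1/26) · C(50, 25) = 126410606437752/26 = 4861946401452.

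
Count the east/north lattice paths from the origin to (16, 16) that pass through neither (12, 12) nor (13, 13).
Number of paths = 311943710

Inclusion–exclusion. Total paths: C(32, 16) = 601080390. Through P₁: C(24, 12)·C(8, 4) = 189290920. Through P₂: C(26, 13)·C(6, 3) = 208012000. Since P₁ is strictly southwest of P₂, a monotone path through both must visit P₁ then P₂; paths through both = C(24, 12)·C(2, 1)·C(6, 3) = 108166240. Avoid both = 601080390 − 189290920 − 208012000 + 108166240 = 311943710.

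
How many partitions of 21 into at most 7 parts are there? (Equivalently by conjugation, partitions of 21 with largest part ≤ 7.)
p(21, parts ≤ 7) = 436

Use the recurrence p(n, m) = p(n, m−1) + p(n−m, m): either the largest part is < m (count p(n, m−1)) or the largest part is exactly m (remove one copy of m, count p(n−m, m)). With p(0, ·) = 1 this gives p(21, parts ≤ 7) = 436. (By conjugating Young diagrams, this also counts partitions of 21 into at most 7 parts.)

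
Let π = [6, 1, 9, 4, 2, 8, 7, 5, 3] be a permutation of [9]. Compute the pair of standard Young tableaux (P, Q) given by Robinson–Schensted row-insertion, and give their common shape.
P = [1, 2, 3] / [4, 5] / [6, 7] / [8] / [9];  Q = [1, 3, 6] / [2, 4] / [5, 7] / [8] / [9];  common shape = (3, 2, 2, 1, 1)

Row-insert the values π_1, π_2, … into P one at a time, bumping the leftmost entry strictly greater than the inserted value down to the next row. The recording tableau Q records, in position (i, j), the step at which that cell was added to P.
  Insert 6 (step 1): P = [6];  Q = [1]
  Insert 1 (step 2): P = [1] / [6];  Q = [1] / [2]
  Insert 9 (step 3): P = [1, 9] / [6];  Q = [1, 3] / [2]
  Insert 4 (step 4): P = [1, 4] / [6, 9];  Q = [1, 3] / [2, 4]
  Insert 2 (step 5): P = [1, 2] / [4, 9] / [6];  Q = [1, 3] / [2, 4] / [5]
  Insert 8 (step 6): P = [1, 2, 8] / [4, 9] / [6];  Q = [1, 3, 6] / [2, 4] / [5]
  Insert 7 (step 7): P = [1, 2, 7] / [4, 8] / [6, 9];  Q = [1, 3, 6] / [2, 4] / [5, 7]
  Insert 5 (step 8): P = [1, 2, 5] / [4, 7] / [6, 8] / [9];  Q = [1, 3, 6] / [2, 4] / [5, 7] / [8]
  Insert 3 (step 9): P = [1, 2, 3] / [4, 5] / [6, 7] / [8] / [9];  Q = [1, 3, 6] / [2, 4] / [5, 7] / [8] / [9]
Final shape: (3, 2, 2, 1, 1).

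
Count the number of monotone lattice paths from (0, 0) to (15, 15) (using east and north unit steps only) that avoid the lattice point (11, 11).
Number of paths = 105737280

Total paths from (0, 0) to (15, 15): C(30, 15) = 155117520. Paths through (11, 11): (paths (0, 0) → (11, 11)) × (paths (11, 11) → (15, 15)) = C(22, 11) · C(8, 4) = 705432 · 70 = 49380240. Avoidance count = 155117520 − 49380240 = 105737280.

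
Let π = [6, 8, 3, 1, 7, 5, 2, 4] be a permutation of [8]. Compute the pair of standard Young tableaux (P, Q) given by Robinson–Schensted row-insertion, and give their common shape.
P = [1, 2, 4] / [3, 5] / [6, 7] / [8];  Q = [1, 2, 8] / [3, 5] / [4, 6] / [7];  common shape = (3, 2, 2, 1)

Row-insert the values π_1, π_2, … into P one at a time, bumping the leftmost entry strictly greater than the inserted value down to the next row. The recording tableau Q records, in position (i, j), the step at which that cell was added to P.
  Insert 6 (step 1): P = [6];  Q = [1]
  Insert 8 (step 2): P = [6, 8];  Q = [1, 2]
  Insert 3 (step 3): P = [3, 8] / [6];  Q = [1, 2] / [3]
  Insert 1 (step 4): P = [1, 8] / [3] / [6];  Q = [1, 2] / [3] / [4]
  Insert 7 (step 5): P = [1, 7] / [3, 8] / [6];  Q = [1, 2] / [3, 5] / [4]
  Insert 5 (step 6): P = [1, 5] / [3, 7] / [6, 8];  Q = [1, 2] / [3, 5] / [4, 6]
  Insert 2 (step 7): P = [1, 2] / [3, 5] / [6, 7] / [8];  Q = [1, 2] / [3, 5] / [4, 6] / [7]
  Insert 4 (step 8): P = [1, 2, 4] / [3, 5] / [6, 7] / [8];  Q = [1, 2, 8] / [3, 5] / [4, 6] / [7]
Final shape: (3, 2, 2, 1).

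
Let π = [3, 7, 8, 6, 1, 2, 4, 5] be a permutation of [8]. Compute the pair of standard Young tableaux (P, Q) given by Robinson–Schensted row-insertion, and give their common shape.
P = [1, 2, 4, 5] / [3, 6, 8] / [7];  Q = [1, 2, 3, 8] / [4, 6, 7] / [5];  common shape = (4, 3, 1)

Row-insert the values π_1, π_2, … into P one at a time, bumping the leftmost entry strictly greater than the inserted value down to the next row. The recording tableau Q records, in position (i, j), the step at which that cell was added to P.
  Insert 3 (step 1): P = [3];  Q = [1]
  Insert 7 (step 2): P = [3, 7];  Q = [1, 2]
  Insert 8 (step 3): P = [3, 7, 8];  Q = [1, 2, 3]
  Insert 6 (step 4): P = [3, 6, 8] / [7];  Q = [1, 2, 3] / [4]
  Insert 1 (step 5): P = [1, 6, 8] / [3] / [7];  Q = [1, 2, 3] / [4] / [5]
  Insert 2 (step 6): P = [1, 2, 8] / [3, 6] / [7];  Q = [1, 2, 3] / [4, 6] / [5]
  Insert 4 (step 7): P = [1, 2, 4] / [3, 6, 8] / [7];  Q = [1, 2, 3] / [4, 6, 7] / [5]
  Insert 5 (step 8): P = [1, 2, 4, 5] / [3, 6, 8] / [7];  Q = [1, 2, 3, 8] / [4, 6, 7] / [5]
Final shape: (4, 3, 1).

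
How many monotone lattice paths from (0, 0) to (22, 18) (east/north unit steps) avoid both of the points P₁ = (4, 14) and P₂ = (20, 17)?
Number of paths = 65650667190

Inclusion–exclusion. Total paths: C(40, 22) = 113380261800. Through P₁: C(18, 4)·C(22, 18) = 22383900. Through P₂: C(37, 20)·C(3, 2) = 47716106130. Since P₁ is strictly southwest of P₂, a monotone path through both must visit P₁ then P₂; paths through both = C(18, 4)·C(19, 16)·C(3, 2) = 8895420. Avoid both = 113380261800 − 22383900 − 47716106130 + 8895420 = 65650667190.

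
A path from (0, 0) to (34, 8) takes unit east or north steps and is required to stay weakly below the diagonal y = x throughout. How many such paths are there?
Number of paths = 91051857

By the reflection principle (André's argument), the number of monotone paths to (34, 8) with n ≤ m that never go above y = x is C(42, 34) − C(42, 35) = 118030185 − 26978328 = 91051857.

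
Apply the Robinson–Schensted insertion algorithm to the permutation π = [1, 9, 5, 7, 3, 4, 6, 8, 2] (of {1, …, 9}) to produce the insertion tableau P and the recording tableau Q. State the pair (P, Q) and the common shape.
P = [1, 2, 4, 6, 8] / [3, 7] / [5] / [9];  Q = [1, 2, 4, 7, 8] / [3, 6] / [5] / [9];  common shape = (5, 2, 1, 1)

Row-insert the values π_1, π_2, … into P one at a time, bumping the leftmost entry strictly greater than the inserted value down to the next row. The recording tableau Q records, in position (i, j), the step at which that cell was added to P.
  Insert 1 (step 1): P = [1];  Q = [1]
  Insert 9 (step 2): P = [1, 9];  Q = [1, 2]
  Insert 5 (step 3): P = [1, 5] / [9];  Q = [1, 2] / [3]
  Insert 7 (step 4): P = [1, 5, 7] / [9];  Q = [1, 2, 4] / [3]
  Insert 3 (step 5): P = [1, 3, 7] / [5] / [9];  Q = [1, 2, 4] / [3] / [5]
  Insert 4 (step 6): P = [1, 3, 4] / [5, 7] / [9];  Q = [1, 2, 4] / [3, 6] / [5]
  Insert 6 (step 7): P = [1, 3, 4, 6] / [5, 7] / [9];  Q = [1, 2, 4, 7] / [3, 6] / [5]
  Insert 8 (step 8): P = [1, 3, 4, 6, 8] / [5, 7] / [9];  Q = [1, 2, 4, 7, 8] / [3, 6] / [5]
  Insert 2 (step 9): P = [1, 2, 4, 6, 8] / [3, 7] / [5] / [9];  Q = [1, 2, 4, 7, 8] / [3, 6] / [5] / [9]
Final shape: (5, 2, 1, 1).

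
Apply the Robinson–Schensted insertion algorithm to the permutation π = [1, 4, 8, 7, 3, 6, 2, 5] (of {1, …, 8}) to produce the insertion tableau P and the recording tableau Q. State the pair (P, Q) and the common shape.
P = [1, 2, 5] / [3, 6] / [4, 7] / [8];  Q = [1, 2, 3] / [4, 6] / [5, 8] / [7];  common shape = (3, 2, 2, 1)

Row-insert the values π_1, π_2, … into P one at a time, bumping the leftmost entry strictly greater than the inserted value down to the next row. The recording tableau Q records, in position (i, j), the step at which that cell was added to P.
  Insert 1 (step 1): P = [1];  Q = [1]
  Insert 4 (step 2): P = [1, 4];  Q = [1, 2]
  Insert 8 (step 3): P = [1, 4, 8];  Q = [1, 2, 3]
  Insert 7 (step 4): P = [1, 4, 7] / [8];  Q = [1, 2, 3] / [4]
  Insert 3 (step 5): P = [1, 3, 7] / [4] / [8];  Q = [1, 2, 3] / [4] / [5]
  Insert 6 (step 6): P = [1, 3, 6] / [4, 7] / [8];  Q = [1, 2, 3] / [4, 6] / [5]
  Insert 2 (step 7): P = [1, 2, 6] / [3, 7] / [4] / [8];  Q = [1, 2, 3] / [4, 6] / [5] / [7]
  Insert 5 (step 8): P = [1, 2, 5] / [3, 6] / [4, 7] / [8];  Q = [1, 2, 3] / [4, 6] / [5, 8] / [7]
Final shape: (3, 2, 2, 1).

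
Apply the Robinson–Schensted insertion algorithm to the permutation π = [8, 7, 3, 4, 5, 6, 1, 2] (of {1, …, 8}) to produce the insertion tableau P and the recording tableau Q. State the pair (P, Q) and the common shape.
P = [1, 2, 5, 6] / [3, 4] / [7] / [8];  Q = [1, 4, 5, 6] / [2, 8] / [3] / [7];  common shape = (4, 2, 1, 1)

Row-insert the values π_1, π_2, … into P one at a time, bumping the leftmost entry strictly greater than the inserted value down to the next row. The recording tableau Q records, in position (i, j), the step at which that cell was added to P.
  Insert 8 (step 1): P = [8];  Q = [1]
  Insert 7 (step 2): P = [7] / [8];  Q = [1] / [2]
  Insert 3 (step 3): P = [3] / [7] / [8];  Q = [1] / [2] / [3]
  Insert 4 (step 4): P = [3, 4] / [7] / [8];  Q = [1, 4] / [2] / [3]
  Insert 5 (step 5): P = [3, 4, 5] / [7] / [8];  Q = [1, 4, 5] / [2] / [3]
  Insert 6 (step 6): P = [3, 4, 5, 6] / [7] / [8];  Q = [1, 4, 5, 6] / [2] / [3]
  Insert 1 (step 7): P = [1, 4, 5, 6] / [3] / [7] / [8];  Q = [1, 4, 5, 6] / [2] / [3] / [7]
  Insert 2 (step 8): P = [1, 2, 5, 6] / [3, 4] / [7] / [8];  Q = [1, 4, 5, 6] / [2, 8] / [3] / [7]
Final shape: (4, 2, 1, 1).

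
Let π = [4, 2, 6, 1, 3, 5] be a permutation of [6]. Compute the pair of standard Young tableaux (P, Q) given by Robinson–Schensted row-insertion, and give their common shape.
P = [1, 3, 5] / [2, 6] / [4];  Q = [1, 3, 6] / [2, 5] / [4];  common shape = (3, 2, 1)

Row-insert the values π_1, π_2, … into P one at a time, bumping the leftmost entry strictly greater than the inserted value down to the next row. The recording tableau Q records, in position (i, j), the step at which that cell was added to P.
  Insert 4 (step 1): P = [4];  Q = [1]
  Insert 2 (step 2): P = [2] / [4];  Q = [1] / [2]
  Insert 6 (step 3): P = [2, 6] / [4];  Q = [1, 3] / [2]
  Insert 1 (step 4): P = [1, 6] / [2] / [4];  Q = [1, 3] / [2] / [4]
  Insert 3 (step 5): P = [1, 3] / [2, 6] / [4];  Q = [1, 3] / [2, 5] / [4]
  Insert 5 (step 6): P = [1, 3, 5] / [2, 6] / [4];  Q = [1, 3, 6] / [2, 5] / [4]
Final shape: (3, 2, 1).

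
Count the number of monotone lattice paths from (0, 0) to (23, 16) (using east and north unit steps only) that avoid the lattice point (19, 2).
Number of paths = 37710618390

Total paths from (0, 0) to (23, 16): C(39, 23) = 37711260990. Paths through (19, 2): (paths (0, 0) → (19, 2)) × (paths (19, 2) → (23, 16)) = C(21, 19) · C(18, 4) = 210 · 3060 = 642600. Avoidance count = 37711260990 − 642600 = 37710618390.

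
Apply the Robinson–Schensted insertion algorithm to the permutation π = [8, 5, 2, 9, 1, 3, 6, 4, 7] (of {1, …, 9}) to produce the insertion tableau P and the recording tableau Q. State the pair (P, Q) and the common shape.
P = [1, 3, 4, 7] / [2, 6] / [5, 9] / [8];  Q = [1, 4, 7, 9] / [2, 6] / [3, 8] / [5];  common shape = (4, 2, 2, 1)

Row-insert the values π_1, π_2, … into P one at a time, bumping the leftmost entry strictly greater than the inserted value down to the next row. The recording tableau Q records, in position (i, j), the step at which that cell was added to P.
  Insert 8 (step 1): P = [8];  Q = [1]
  Insert 5 (step 2): P = [5] / [8];  Q = [1] / [2]
  Insert 2 (step 3): P = [2] / [5] / [8];  Q = [1] / [2] / [3]
  Insert 9 (step 4): P = [2, 9] / [5] / [8];  Q = [1, 4] / [2] / [3]
  Insert 1 (step 5): P = [1, 9] / [2] / [5] / [8];  Q = [1, 4] / [2] / [3] / [5]
  Insert 3 (step 6): P = [1, 3] / [2, 9] / [5] / [8];  Q = [1, 4] / [2, 6] / [3] / [5]
  Insert 6 (step 7): P = [1, 3, 6] / [2, 9] / [5] / [8];  Q = [1, 4, 7] / [2, 6] / [3] / [5]
  Insert 4 (step 8): P = [1, 3, 4] / [2, 6] / [5, 9] / [8];  Q = [1, 4, 7] / [2, 6] / [3, 8] / [5]
  Insert 7 (step 9): P = [1, 3, 4, 7] / [2, 6] / [5, 9] / [8];  Q = [1, 4, 7, 9] / [2, 6] / [3, 8] / [5]
Final shape: (4, 2, 2, 1).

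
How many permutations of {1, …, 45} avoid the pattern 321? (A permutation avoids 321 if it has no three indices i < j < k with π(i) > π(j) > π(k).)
C_45 = 2257117854077248073253720

These 321-avoiding permutations are counted by the Catalan number C_n = (1/(n + 1)) · C(2n, n). For n = 45: C_45 = (1/46) · C(90, 45) = 103827421287553411369671120/46 = 2257117854077248073253720.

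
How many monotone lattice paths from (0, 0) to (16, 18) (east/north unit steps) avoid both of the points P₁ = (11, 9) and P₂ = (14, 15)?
Number of paths = 1233204310

Inclusion–exclusion. Total paths: C(34, 16) = 2203961430. Through P₁: C(20, 11)·C(14, 5) = 336255920. Through P₂: C(29, 14)·C(5, 2) = 775587600. Since P₁ is strictly southwest of P₂, a monotone path through both must visit P₁ then P₂; paths through both = C(20, 11)·C(9, 3)·C(5, 2) = 141086400. Avoid both = 2203961430 − 336255920 − 775587600 + 141086400 = 1233204310.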